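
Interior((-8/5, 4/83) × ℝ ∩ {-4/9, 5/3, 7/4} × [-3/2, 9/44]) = ∅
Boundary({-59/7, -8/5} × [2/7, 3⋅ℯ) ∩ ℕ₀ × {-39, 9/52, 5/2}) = ∅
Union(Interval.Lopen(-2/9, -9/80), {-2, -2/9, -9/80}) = Union({-2}, Interval(-2/9, -9/80))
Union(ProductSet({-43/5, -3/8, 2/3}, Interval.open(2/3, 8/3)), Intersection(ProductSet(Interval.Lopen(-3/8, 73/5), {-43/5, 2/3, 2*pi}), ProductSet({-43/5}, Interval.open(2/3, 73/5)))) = ProductSet({-43/5, -3/8, 2/3}, Interval.open(2/3, 8/3))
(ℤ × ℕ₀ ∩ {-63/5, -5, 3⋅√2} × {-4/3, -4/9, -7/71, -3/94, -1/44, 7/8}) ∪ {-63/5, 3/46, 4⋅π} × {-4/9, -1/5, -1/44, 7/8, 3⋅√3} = {-63/5, 3/46, 4⋅π} × {-4/9, -1/5, -1/44, 7/8, 3⋅√3}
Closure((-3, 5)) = [-3, 5]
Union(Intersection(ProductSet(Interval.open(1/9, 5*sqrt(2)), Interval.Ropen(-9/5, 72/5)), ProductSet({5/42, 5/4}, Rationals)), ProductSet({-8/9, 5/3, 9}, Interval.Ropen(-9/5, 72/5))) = Union(ProductSet({5/42, 5/4}, Intersection(Interval.Ropen(-9/5, 72/5), Rationals)), ProductSet({-8/9, 5/3, 9}, Interval.Ropen(-9/5, 72/5)))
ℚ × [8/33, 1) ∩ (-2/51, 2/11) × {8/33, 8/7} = (ℚ ∩ (-2/51, 2/11)) × {8/33}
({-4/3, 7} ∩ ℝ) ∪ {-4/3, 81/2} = {-4/3, 7, 81/2}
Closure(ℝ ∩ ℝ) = ℝ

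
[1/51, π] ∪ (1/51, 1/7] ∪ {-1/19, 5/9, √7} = {-1/19} ∪ [1/51, π]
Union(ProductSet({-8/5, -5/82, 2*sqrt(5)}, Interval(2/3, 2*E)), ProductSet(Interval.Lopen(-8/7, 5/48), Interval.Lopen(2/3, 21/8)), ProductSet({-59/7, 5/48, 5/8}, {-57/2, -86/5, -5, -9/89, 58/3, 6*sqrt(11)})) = Union(ProductSet({-59/7, 5/48, 5/8}, {-57/2, -86/5, -5, -9/89, 58/3, 6*sqrt(11)}), ProductSet({-8/5, -5/82, 2*sqrt(5)}, Interval(2/3, 2*E)), ProductSet(Interval.Lopen(-8/7, 5/48), Interval.Lopen(2/3, 21/8)))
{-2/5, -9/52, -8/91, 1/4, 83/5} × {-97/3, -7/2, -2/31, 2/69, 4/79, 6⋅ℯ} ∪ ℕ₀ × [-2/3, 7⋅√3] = (ℕ₀ × [-2/3, 7⋅√3]) ∪ ({-2/5, -9/52, -8/91, 1/4, 83/5} × {-97/3, -7/2, -2/31, 2/69, 4/79, 6⋅ℯ})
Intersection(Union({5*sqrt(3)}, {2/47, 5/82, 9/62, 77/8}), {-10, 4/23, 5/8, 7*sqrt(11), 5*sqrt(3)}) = {5*sqrt(3)}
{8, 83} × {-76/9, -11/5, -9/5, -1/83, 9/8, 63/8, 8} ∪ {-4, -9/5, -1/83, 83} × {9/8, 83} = ({-4, -9/5, -1/83, 83} × {9/8, 83}) ∪ ({8, 83} × {-76/9, -11/5, -9/5, -1/83, 9/8, 63/8, 8})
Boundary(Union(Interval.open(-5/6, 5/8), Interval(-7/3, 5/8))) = {-7/3, 5/8}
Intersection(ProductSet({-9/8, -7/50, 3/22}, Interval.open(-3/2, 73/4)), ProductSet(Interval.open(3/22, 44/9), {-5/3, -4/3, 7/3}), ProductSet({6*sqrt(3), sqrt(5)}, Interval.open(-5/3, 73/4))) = EmptySet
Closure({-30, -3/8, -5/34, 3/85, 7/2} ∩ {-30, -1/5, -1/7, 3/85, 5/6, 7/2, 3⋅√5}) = {-30, 3/85, 7/2}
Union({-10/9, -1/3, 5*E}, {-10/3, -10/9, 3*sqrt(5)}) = {-10/3, -10/9, -1/3, 3*sqrt(5), 5*E}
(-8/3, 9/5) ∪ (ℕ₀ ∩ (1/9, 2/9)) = (-8/3, 9/5)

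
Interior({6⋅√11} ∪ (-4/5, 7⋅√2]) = (-4/5, 7⋅√2)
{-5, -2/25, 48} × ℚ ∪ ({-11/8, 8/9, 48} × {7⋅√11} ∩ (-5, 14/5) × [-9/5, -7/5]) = {-5, -2/25, 48} × ℚ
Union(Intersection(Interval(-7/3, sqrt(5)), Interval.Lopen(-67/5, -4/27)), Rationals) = Union(Interval(-7/3, -4/27), Rationals)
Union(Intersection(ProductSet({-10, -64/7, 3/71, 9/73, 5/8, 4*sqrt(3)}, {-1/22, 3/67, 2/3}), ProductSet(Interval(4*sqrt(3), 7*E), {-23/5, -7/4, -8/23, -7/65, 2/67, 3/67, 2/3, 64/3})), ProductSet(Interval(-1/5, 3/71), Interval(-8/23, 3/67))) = Union(ProductSet({4*sqrt(3)}, {3/67, 2/3}), ProductSet(Interval(-1/5, 3/71), Interval(-8/23, 3/67)))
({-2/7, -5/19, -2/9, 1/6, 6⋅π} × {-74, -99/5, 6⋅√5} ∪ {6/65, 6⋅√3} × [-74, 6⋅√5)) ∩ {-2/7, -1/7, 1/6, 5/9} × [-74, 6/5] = {-2/7, 1/6} × {-74, -99/5}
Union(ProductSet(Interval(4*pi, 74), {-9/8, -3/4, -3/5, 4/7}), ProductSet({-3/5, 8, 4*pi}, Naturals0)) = Union(ProductSet({-3/5, 8, 4*pi}, Naturals0), ProductSet(Interval(4*pi, 74), {-9/8, -3/4, -3/5, 4/7}))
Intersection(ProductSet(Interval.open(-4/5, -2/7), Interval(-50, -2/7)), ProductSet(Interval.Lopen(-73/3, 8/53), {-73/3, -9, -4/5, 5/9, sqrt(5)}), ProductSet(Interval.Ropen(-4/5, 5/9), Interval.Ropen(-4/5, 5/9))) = ProductSet(Interval.open(-4/5, -2/7), {-4/5})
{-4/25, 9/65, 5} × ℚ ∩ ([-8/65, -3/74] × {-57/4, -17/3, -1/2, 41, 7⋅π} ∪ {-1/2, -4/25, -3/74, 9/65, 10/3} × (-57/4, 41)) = {-4/25, 9/65} × (ℚ ∩ (-57/4, 41))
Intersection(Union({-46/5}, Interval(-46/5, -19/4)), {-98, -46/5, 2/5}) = {-46/5}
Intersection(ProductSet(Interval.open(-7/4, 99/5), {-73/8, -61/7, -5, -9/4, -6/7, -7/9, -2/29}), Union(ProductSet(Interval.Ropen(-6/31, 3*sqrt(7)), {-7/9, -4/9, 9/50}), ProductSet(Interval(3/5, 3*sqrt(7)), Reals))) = Union(ProductSet(Interval.Ropen(-6/31, 3*sqrt(7)), {-7/9}), ProductSet(Interval(3/5, 3*sqrt(7)), {-73/8, -61/7, -5, -9/4, -6/7, -7/9, -2/29}))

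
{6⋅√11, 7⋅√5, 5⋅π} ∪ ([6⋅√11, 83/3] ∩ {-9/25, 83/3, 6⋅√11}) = {83/3, 6⋅√11, 7⋅√5, 5⋅π}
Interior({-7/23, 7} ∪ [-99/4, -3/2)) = (-99/4, -3/2)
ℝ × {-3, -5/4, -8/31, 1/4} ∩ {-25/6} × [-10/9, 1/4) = {-25/6} × {-8/31}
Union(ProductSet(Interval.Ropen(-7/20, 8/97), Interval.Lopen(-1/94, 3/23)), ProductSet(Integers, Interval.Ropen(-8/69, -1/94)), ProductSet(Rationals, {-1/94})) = Union(ProductSet(Integers, Interval.Ropen(-8/69, -1/94)), ProductSet(Interval.Ropen(-7/20, 8/97), Interval.Lopen(-1/94, 3/23)), ProductSet(Rationals, {-1/94}))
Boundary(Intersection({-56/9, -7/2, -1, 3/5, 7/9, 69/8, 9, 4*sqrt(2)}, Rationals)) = {-56/9, -7/2, -1, 3/5, 7/9, 69/8, 9}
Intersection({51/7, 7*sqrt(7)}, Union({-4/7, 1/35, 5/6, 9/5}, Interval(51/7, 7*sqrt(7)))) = {51/7, 7*sqrt(7)}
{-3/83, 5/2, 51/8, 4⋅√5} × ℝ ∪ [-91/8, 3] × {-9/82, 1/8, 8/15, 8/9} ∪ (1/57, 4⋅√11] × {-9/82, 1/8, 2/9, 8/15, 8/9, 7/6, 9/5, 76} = ({-3/83, 5/2, 51/8, 4⋅√5} × ℝ) ∪ ([-91/8, 3] × {-9/82, 1/8, 8/15, 8/9}) ∪ ((1/57, 4⋅√11] × {-9/82, 1/8, 2/9, 8/15, 8/9, 7/6, 9/5, 76})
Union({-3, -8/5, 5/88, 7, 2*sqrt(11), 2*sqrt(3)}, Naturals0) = Union({-3, -8/5, 5/88, 2*sqrt(11), 2*sqrt(3)}, Naturals0)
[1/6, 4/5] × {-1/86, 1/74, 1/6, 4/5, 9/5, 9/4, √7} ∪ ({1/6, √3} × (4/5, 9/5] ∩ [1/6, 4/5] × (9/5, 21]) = [1/6, 4/5] × {-1/86, 1/74, 1/6, 4/5, 9/5, 9/4, √7}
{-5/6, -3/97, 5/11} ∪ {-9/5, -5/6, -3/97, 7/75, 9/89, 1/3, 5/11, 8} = {-9/5, -5/6, -3/97, 7/75, 9/89, 1/3, 5/11, 8}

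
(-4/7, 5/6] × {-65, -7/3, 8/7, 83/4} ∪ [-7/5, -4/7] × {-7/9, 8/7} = ([-7/5, -4/7] × {-7/9, 8/7}) ∪ ((-4/7, 5/6] × {-65, -7/3, 8/7, 83/4})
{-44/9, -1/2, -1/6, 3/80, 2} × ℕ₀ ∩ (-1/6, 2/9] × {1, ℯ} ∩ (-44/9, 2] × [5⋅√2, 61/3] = ∅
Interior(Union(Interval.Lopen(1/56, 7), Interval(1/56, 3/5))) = Interval.open(1/56, 7)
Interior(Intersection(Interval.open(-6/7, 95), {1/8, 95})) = EmptySet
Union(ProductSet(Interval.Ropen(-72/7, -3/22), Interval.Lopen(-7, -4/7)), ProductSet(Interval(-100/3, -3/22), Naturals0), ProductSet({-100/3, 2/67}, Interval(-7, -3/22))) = Union(ProductSet({-100/3, 2/67}, Interval(-7, -3/22)), ProductSet(Interval(-100/3, -3/22), Naturals0), ProductSet(Interval.Ropen(-72/7, -3/22), Interval.Lopen(-7, -4/7)))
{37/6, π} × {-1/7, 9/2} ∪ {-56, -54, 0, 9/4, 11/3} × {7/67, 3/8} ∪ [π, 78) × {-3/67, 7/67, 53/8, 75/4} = ({37/6, π} × {-1/7, 9/2}) ∪ ({-56, -54, 0, 9/4, 11/3} × {7/67, 3/8}) ∪ ([π, 78) × {-3/67, 7/67, 53/8, 75/4})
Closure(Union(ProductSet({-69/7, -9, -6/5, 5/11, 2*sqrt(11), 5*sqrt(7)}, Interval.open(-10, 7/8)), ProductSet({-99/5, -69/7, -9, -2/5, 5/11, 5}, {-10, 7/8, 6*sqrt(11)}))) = Union(ProductSet({-99/5, -69/7, -9, -2/5, 5/11, 5}, {-10, 7/8, 6*sqrt(11)}), ProductSet({-69/7, -9, -6/5, 5/11, 2*sqrt(11), 5*sqrt(7)}, Interval(-10, 7/8)))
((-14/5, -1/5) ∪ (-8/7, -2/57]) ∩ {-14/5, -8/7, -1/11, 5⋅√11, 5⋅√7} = {-8/7, -1/11}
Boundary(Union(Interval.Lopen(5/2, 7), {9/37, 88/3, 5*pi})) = {9/37, 5/2, 7, 88/3, 5*pi}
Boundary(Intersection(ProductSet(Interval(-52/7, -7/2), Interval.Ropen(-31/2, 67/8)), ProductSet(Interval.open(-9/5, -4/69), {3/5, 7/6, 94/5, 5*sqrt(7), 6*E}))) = EmptySet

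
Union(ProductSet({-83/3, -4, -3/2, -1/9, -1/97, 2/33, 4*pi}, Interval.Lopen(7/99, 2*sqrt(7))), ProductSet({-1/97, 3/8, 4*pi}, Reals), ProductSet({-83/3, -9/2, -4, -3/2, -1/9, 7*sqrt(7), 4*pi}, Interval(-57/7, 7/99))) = Union(ProductSet({-1/97, 3/8, 4*pi}, Reals), ProductSet({-83/3, -9/2, -4, -3/2, -1/9, 7*sqrt(7), 4*pi}, Interval(-57/7, 7/99)), ProductSet({-83/3, -4, -3/2, -1/9, -1/97, 2/33, 4*pi}, Interval.Lopen(7/99, 2*sqrt(7))))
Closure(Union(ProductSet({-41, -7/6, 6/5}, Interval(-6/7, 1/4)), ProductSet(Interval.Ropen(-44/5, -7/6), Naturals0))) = Union(ProductSet({-41, -7/6, 6/5}, Interval(-6/7, 1/4)), ProductSet(Interval(-44/5, -7/6), Naturals0))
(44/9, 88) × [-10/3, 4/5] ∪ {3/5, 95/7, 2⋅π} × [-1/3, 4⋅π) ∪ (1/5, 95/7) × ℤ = ((1/5, 95/7) × ℤ) ∪ ((44/9, 88) × [-10/3, 4/5]) ∪ ({3/5, 95/7, 2⋅π} × [-1/3, 4⋅π))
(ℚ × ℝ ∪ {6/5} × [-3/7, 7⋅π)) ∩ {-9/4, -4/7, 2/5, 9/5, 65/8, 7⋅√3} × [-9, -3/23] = {-9/4, -4/7, 2/5, 9/5, 65/8} × [-9, -3/23]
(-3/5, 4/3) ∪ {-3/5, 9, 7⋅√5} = [-3/5, 4/3) ∪ {9, 7⋅√5}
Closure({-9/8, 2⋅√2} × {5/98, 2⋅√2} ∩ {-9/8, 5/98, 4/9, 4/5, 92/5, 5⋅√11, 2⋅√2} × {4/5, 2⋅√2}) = {-9/8, 2⋅√2} × {2⋅√2}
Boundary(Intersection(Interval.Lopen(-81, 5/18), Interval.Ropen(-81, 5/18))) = {-81, 5/18}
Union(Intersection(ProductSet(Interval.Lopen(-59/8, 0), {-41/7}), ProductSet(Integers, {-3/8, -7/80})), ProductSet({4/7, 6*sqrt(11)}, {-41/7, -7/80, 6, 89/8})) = ProductSet({4/7, 6*sqrt(11)}, {-41/7, -7/80, 6, 89/8})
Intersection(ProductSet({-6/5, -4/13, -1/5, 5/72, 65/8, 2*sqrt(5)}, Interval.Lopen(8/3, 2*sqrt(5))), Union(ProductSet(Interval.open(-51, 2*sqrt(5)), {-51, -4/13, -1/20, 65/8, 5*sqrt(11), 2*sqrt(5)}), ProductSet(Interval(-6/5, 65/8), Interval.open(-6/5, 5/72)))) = ProductSet({-6/5, -4/13, -1/5, 5/72}, {2*sqrt(5)})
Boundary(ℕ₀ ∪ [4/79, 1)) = {4/79} ∪ (ℕ₀ \ (4/79, 1))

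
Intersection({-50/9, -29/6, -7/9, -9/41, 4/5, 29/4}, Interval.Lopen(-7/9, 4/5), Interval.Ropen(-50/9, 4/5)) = {-9/41}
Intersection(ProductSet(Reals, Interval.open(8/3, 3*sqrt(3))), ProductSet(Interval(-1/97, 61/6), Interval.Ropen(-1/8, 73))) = ProductSet(Interval(-1/97, 61/6), Interval.open(8/3, 3*sqrt(3)))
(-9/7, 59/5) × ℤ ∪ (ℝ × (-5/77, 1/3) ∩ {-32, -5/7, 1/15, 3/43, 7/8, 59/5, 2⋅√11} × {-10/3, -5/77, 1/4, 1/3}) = ((-9/7, 59/5) × ℤ) ∪ ({-32, -5/7, 1/15, 3/43, 7/8, 59/5, 2⋅√11} × {1/4})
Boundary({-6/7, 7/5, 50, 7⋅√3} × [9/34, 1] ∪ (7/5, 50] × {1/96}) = ([7/5, 50] × {1/96}) ∪ ({-6/7, 7/5, 50, 7⋅√3} × [9/34, 1])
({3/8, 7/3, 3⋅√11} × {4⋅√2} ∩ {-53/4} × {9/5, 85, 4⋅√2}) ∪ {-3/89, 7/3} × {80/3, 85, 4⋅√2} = {-3/89, 7/3} × {80/3, 85, 4⋅√2}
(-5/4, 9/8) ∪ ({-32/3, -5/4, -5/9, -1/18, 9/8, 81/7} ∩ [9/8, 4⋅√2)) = (-5/4, 9/8]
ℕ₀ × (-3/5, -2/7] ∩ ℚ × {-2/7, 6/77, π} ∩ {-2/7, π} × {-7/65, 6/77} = ∅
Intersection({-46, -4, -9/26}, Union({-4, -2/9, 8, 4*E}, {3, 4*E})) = {-4}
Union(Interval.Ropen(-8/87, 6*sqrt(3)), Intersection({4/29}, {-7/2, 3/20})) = Interval.Ropen(-8/87, 6*sqrt(3))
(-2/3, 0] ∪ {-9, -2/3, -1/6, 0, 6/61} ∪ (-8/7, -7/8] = {-9, 6/61} ∪ (-8/7, -7/8] ∪ [-2/3, 0]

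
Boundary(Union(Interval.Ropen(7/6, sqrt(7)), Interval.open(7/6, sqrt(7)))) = {7/6, sqrt(7)}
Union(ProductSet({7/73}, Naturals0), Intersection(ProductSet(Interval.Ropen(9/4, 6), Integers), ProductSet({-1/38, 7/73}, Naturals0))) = ProductSet({7/73}, Naturals0)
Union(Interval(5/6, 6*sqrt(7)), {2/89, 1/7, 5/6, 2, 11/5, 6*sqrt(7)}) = Union({2/89, 1/7}, Interval(5/6, 6*sqrt(7)))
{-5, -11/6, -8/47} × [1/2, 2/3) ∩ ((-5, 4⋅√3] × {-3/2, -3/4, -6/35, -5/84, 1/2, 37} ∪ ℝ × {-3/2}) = {-11/6, -8/47} × {1/2}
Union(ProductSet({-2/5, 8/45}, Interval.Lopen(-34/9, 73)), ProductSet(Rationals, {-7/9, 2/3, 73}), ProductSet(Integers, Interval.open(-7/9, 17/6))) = Union(ProductSet({-2/5, 8/45}, Interval.Lopen(-34/9, 73)), ProductSet(Integers, Interval.open(-7/9, 17/6)), ProductSet(Rationals, {-7/9, 2/3, 73}))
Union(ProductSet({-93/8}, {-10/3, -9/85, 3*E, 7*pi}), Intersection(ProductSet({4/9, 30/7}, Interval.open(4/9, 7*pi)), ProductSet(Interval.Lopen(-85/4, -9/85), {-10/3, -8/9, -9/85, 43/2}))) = ProductSet({-93/8}, {-10/3, -9/85, 3*E, 7*pi})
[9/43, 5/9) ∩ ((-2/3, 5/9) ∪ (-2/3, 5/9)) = [9/43, 5/9)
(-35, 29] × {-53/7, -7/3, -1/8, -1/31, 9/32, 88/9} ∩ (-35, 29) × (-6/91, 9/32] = (-35, 29) × {-1/31, 9/32}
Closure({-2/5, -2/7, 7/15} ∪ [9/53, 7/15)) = {-2/5, -2/7} ∪ [9/53, 7/15]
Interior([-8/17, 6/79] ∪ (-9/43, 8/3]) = (-8/17, 8/3)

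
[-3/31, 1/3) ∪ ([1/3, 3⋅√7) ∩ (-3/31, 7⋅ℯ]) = [-3/31, 3⋅√7)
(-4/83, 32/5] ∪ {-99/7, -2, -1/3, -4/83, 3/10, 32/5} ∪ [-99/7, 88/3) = [-99/7, 88/3)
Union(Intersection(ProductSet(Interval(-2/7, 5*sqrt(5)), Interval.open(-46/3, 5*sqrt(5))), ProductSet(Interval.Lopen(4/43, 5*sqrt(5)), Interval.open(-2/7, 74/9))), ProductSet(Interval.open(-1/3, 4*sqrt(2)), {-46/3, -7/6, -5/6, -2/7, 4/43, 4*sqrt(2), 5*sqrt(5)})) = Union(ProductSet(Interval.open(-1/3, 4*sqrt(2)), {-46/3, -7/6, -5/6, -2/7, 4/43, 4*sqrt(2), 5*sqrt(5)}), ProductSet(Interval.Lopen(4/43, 5*sqrt(5)), Interval.open(-2/7, 74/9)))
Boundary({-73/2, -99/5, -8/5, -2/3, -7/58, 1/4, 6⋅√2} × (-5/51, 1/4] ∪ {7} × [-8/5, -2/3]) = ({7} × [-8/5, -2/3]) ∪ ({-73/2, -99/5, -8/5, -2/3, -7/58, 1/4, 6⋅√2} × [-5/51, 1/4])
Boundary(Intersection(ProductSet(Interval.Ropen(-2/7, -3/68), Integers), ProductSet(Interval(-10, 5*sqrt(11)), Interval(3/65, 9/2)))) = ProductSet(Interval(-2/7, -3/68), Range(1, 5, 1))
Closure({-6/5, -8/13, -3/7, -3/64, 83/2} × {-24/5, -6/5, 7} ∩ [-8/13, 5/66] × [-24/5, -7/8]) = {-8/13, -3/7, -3/64} × {-24/5, -6/5}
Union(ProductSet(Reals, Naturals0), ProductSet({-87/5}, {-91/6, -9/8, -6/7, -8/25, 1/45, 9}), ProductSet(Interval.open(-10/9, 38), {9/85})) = Union(ProductSet({-87/5}, {-91/6, -9/8, -6/7, -8/25, 1/45, 9}), ProductSet(Interval.open(-10/9, 38), {9/85}), ProductSet(Reals, Naturals0))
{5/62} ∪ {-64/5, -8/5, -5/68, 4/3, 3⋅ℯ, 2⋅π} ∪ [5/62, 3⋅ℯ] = {-64/5, -8/5, -5/68} ∪ [5/62, 3⋅ℯ]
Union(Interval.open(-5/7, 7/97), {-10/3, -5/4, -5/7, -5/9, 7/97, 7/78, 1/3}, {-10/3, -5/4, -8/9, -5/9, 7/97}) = Union({-10/3, -5/4, -8/9, 7/78, 1/3}, Interval(-5/7, 7/97))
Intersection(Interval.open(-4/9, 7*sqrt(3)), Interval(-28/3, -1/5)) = Interval.Lopen(-4/9, -1/5)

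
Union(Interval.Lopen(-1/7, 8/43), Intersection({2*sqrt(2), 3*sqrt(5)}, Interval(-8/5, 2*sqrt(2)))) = Union({2*sqrt(2)}, Interval.Lopen(-1/7, 8/43))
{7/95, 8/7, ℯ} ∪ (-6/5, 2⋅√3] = (-6/5, 2⋅√3]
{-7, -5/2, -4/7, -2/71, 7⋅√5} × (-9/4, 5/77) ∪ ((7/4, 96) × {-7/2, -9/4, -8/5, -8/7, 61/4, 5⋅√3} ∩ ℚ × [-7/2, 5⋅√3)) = ((ℚ ∩ (7/4, 96)) × {-7/2, -9/4, -8/5, -8/7}) ∪ ({-7, -5/2, -4/7, -2/71, 7⋅√5} × (-9/4, 5/77))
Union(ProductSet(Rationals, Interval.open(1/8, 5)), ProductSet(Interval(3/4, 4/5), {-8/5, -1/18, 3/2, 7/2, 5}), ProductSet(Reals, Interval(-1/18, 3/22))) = Union(ProductSet(Interval(3/4, 4/5), {-8/5, -1/18, 3/2, 7/2, 5}), ProductSet(Rationals, Interval.open(1/8, 5)), ProductSet(Reals, Interval(-1/18, 3/22)))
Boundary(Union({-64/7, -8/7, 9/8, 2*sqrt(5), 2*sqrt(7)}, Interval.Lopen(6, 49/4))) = {-64/7, -8/7, 9/8, 6, 49/4, 2*sqrt(5), 2*sqrt(7)}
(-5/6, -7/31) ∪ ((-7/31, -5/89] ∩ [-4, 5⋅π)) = (-5/6, -7/31) ∪ (-7/31, -5/89]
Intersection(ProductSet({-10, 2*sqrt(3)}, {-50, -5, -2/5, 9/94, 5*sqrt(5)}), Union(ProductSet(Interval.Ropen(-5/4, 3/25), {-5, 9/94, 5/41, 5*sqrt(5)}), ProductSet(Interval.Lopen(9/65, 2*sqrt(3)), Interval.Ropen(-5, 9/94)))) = ProductSet({2*sqrt(3)}, {-5, -2/5})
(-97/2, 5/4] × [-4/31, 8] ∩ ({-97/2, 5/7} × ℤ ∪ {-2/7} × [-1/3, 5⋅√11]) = ({5/7} × {0, 1, …, 8}) ∪ ({-2/7} × [-4/31, 8])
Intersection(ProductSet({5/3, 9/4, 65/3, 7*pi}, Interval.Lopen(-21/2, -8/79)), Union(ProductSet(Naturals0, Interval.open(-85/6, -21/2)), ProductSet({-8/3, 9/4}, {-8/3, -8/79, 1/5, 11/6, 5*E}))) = ProductSet({9/4}, {-8/3, -8/79})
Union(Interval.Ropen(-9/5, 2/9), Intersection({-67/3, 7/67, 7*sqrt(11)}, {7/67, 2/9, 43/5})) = Interval.Ropen(-9/5, 2/9)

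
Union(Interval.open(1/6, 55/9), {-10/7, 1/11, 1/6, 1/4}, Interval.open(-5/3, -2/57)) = Union({1/11}, Interval.open(-5/3, -2/57), Interval.Ropen(1/6, 55/9))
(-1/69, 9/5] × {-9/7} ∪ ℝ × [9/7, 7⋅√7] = ((-1/69, 9/5] × {-9/7}) ∪ (ℝ × [9/7, 7⋅√7])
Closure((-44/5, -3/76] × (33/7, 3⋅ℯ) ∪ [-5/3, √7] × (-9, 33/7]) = ({-44/5, -3/76} × [33/7, 3⋅ℯ]) ∪ ([-44/5, -3/76] × {33/7, 3⋅ℯ}) ∪ ((-44/5, -3/76] × (33/7, 3⋅ℯ)) ∪ ([-5/3, √7] × [-9, 33/7])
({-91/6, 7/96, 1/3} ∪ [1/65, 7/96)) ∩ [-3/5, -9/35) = ∅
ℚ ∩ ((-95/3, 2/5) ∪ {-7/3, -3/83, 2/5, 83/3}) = {83/3} ∪ (ℚ ∩ (-95/3, 2/5])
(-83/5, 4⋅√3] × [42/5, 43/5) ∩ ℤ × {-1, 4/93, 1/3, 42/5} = {-16, -15, …, 6} × {42/5}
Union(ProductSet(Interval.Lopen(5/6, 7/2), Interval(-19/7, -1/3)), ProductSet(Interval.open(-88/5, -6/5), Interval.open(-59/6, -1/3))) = Union(ProductSet(Interval.open(-88/5, -6/5), Interval.open(-59/6, -1/3)), ProductSet(Interval.Lopen(5/6, 7/2), Interval(-19/7, -1/3)))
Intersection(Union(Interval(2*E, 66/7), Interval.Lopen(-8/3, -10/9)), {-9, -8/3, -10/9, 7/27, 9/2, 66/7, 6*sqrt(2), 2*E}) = {-10/9, 66/7, 6*sqrt(2), 2*E}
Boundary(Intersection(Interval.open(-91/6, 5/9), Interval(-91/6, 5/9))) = {-91/6, 5/9}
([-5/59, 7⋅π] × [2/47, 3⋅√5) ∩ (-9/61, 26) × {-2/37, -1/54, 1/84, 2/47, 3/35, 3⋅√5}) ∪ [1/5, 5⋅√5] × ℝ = ([-5/59, 7⋅π] × {2/47, 3/35}) ∪ ([1/5, 5⋅√5] × ℝ)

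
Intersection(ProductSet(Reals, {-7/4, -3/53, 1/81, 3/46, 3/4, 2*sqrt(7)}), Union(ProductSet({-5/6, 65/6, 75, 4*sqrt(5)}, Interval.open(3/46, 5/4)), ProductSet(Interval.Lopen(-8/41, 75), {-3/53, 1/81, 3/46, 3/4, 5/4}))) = Union(ProductSet({-5/6, 65/6, 75, 4*sqrt(5)}, {3/4}), ProductSet(Interval.Lopen(-8/41, 75), {-3/53, 1/81, 3/46, 3/4}))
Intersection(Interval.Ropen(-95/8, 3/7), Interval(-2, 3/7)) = Interval.Ropen(-2, 3/7)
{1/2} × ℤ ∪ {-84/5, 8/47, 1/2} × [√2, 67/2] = ({1/2} × ℤ) ∪ ({-84/5, 8/47, 1/2} × [√2, 67/2])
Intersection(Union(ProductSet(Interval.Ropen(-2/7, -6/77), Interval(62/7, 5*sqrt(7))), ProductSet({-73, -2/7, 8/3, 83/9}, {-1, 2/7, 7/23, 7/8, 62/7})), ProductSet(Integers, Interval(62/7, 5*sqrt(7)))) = ProductSet({-73}, {62/7})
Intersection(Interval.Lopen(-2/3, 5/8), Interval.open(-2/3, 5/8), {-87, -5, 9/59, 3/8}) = {9/59, 3/8}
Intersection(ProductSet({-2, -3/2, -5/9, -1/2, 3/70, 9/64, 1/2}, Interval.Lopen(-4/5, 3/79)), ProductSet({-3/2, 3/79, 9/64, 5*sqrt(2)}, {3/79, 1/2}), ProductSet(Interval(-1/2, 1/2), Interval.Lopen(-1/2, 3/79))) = ProductSet({9/64}, {3/79})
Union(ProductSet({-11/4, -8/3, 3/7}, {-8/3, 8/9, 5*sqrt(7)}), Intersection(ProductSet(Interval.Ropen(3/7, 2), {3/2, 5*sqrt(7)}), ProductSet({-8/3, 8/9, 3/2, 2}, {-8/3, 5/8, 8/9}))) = ProductSet({-11/4, -8/3, 3/7}, {-8/3, 8/9, 5*sqrt(7)})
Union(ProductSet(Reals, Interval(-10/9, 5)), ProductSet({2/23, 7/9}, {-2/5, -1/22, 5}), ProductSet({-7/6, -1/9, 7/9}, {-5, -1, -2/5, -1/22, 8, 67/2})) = Union(ProductSet({-7/6, -1/9, 7/9}, {-5, -1, -2/5, -1/22, 8, 67/2}), ProductSet(Reals, Interval(-10/9, 5)))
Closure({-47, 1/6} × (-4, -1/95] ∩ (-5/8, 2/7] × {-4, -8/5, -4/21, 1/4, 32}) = {1/6} × {-8/5, -4/21}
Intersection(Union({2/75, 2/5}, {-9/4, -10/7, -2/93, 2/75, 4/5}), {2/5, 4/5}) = {2/5, 4/5}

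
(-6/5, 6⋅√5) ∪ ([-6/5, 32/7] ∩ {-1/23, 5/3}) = (-6/5, 6⋅√5)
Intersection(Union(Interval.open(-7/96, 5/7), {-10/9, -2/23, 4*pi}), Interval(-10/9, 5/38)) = Union({-10/9, -2/23}, Interval.Lopen(-7/96, 5/38))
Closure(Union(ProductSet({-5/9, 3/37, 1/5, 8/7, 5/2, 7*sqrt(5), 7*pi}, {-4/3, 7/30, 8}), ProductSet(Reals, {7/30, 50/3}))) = Union(ProductSet({-5/9, 3/37, 1/5, 8/7, 5/2, 7*sqrt(5), 7*pi}, {-4/3, 7/30, 8}), ProductSet(Reals, {7/30, 50/3}))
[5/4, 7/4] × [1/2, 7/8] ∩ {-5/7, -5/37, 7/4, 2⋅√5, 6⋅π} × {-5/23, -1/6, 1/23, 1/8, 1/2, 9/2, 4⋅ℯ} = {7/4} × {1/2}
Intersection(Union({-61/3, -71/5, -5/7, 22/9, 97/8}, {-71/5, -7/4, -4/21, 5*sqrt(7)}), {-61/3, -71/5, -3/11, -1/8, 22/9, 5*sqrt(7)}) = {-61/3, -71/5, 22/9, 5*sqrt(7)}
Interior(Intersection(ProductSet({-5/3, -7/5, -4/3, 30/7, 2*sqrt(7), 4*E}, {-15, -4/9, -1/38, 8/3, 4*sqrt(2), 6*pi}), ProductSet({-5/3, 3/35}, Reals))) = EmptySet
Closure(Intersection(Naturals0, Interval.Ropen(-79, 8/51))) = Range(0, 1, 1)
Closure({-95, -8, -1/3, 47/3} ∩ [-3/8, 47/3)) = {-1/3}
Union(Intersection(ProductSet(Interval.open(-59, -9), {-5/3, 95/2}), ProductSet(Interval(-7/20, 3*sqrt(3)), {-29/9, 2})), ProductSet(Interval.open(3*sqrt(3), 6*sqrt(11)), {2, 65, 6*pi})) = ProductSet(Interval.open(3*sqrt(3), 6*sqrt(11)), {2, 65, 6*pi})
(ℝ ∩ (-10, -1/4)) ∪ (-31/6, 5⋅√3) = (-10, 5⋅√3)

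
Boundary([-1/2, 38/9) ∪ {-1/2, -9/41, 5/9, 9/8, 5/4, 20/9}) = {-1/2, 38/9}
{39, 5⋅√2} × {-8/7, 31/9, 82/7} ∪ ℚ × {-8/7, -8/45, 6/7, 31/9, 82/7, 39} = (ℚ × {-8/7, -8/45, 6/7, 31/9, 82/7, 39}) ∪ ({39, 5⋅√2} × {-8/7, 31/9, 82/7})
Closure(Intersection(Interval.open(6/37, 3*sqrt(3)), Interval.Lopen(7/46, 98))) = Interval(6/37, 3*sqrt(3))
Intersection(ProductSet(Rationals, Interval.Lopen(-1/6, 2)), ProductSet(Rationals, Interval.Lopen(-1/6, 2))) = ProductSet(Rationals, Interval.Lopen(-1/6, 2))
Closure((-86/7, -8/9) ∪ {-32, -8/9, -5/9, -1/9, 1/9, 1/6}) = {-32, -5/9, -1/9, 1/9, 1/6} ∪ [-86/7, -8/9]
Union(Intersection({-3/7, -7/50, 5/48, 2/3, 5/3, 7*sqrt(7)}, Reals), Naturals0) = Union({-3/7, -7/50, 5/48, 2/3, 5/3, 7*sqrt(7)}, Naturals0)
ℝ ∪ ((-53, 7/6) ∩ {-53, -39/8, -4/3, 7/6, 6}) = ℝ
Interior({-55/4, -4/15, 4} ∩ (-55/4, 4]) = ∅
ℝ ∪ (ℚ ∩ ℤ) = ℝ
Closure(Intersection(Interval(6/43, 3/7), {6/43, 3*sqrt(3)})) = {6/43}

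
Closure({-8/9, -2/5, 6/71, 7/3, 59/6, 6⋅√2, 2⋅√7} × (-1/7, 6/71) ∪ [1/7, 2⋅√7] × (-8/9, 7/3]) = ([1/7, 2⋅√7] × [-8/9, 7/3]) ∪ ({-8/9, -2/5, 6/71, 59/6, 6⋅√2, 2⋅√7} × [-1/7, 6/71]) ∪ ({-8/9, -2/5, 6/71, 7/3, 59/6, 6⋅√2, 2⋅√7} × (-1/7, 6/71))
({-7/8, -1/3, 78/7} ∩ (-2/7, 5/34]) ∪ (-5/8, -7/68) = (-5/8, -7/68)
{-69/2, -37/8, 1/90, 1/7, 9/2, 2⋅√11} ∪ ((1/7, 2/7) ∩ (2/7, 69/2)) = {-69/2, -37/8, 1/90, 1/7, 9/2, 2⋅√11}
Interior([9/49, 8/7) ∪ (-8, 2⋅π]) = (-8, 2⋅π)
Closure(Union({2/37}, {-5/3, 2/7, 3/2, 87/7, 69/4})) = {-5/3, 2/37, 2/7, 3/2, 87/7, 69/4}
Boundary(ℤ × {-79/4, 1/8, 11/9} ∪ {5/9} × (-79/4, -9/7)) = (ℤ × {-79/4, 1/8, 11/9}) ∪ ({5/9} × [-79/4, -9/7])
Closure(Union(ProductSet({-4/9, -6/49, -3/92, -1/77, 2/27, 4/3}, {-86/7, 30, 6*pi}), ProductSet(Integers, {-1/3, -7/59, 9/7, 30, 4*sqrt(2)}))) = Union(ProductSet({-4/9, -6/49, -3/92, -1/77, 2/27, 4/3}, {-86/7, 30, 6*pi}), ProductSet(Integers, {-1/3, -7/59, 9/7, 30, 4*sqrt(2)}))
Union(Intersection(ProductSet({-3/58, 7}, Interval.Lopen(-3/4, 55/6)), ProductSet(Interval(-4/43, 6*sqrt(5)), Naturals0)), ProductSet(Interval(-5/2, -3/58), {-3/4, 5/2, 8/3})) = Union(ProductSet({-3/58, 7}, Range(0, 10, 1)), ProductSet(Interval(-5/2, -3/58), {-3/4, 5/2, 8/3}))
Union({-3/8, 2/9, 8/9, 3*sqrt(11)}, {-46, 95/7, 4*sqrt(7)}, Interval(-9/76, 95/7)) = Union({-46, -3/8}, Interval(-9/76, 95/7))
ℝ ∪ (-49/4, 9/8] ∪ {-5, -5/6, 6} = (-∞, ∞)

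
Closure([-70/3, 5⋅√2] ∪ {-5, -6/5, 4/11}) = [-70/3, 5⋅√2]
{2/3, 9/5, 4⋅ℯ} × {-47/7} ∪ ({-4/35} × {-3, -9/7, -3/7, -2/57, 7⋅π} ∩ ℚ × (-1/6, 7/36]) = ({-4/35} × {-2/57}) ∪ ({2/3, 9/5, 4⋅ℯ} × {-47/7})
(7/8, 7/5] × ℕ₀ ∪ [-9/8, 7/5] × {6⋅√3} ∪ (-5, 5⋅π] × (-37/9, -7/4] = ((7/8, 7/5] × ℕ₀) ∪ ([-9/8, 7/5] × {6⋅√3}) ∪ ((-5, 5⋅π] × (-37/9, -7/4])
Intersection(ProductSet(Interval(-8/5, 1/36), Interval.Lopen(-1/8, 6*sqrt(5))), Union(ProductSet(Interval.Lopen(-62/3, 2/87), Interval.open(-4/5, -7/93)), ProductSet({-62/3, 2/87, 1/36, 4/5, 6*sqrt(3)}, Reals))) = Union(ProductSet({2/87, 1/36}, Interval.Lopen(-1/8, 6*sqrt(5))), ProductSet(Interval(-8/5, 2/87), Interval.open(-1/8, -7/93)))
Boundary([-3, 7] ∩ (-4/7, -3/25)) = {-4/7, -3/25}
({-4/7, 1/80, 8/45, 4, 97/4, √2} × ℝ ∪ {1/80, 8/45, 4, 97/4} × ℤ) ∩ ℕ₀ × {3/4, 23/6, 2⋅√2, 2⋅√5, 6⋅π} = {4} × {3/4, 23/6, 2⋅√2, 2⋅√5, 6⋅π}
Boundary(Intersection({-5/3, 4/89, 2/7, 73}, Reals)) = {-5/3, 4/89, 2/7, 73}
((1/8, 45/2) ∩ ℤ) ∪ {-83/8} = {-83/8} ∪ {1, 2, …, 22}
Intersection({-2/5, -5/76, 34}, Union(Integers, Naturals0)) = {34}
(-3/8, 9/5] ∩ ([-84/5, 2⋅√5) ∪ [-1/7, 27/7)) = (-3/8, 9/5]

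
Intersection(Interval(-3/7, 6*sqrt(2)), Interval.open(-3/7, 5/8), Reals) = Interval.open(-3/7, 5/8)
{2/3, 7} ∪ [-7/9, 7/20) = [-7/9, 7/20) ∪ {2/3, 7}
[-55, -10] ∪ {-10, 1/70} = [-55, -10] ∪ {1/70}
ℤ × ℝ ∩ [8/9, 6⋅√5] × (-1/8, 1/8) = {1, 2, …, 13} × (-1/8, 1/8)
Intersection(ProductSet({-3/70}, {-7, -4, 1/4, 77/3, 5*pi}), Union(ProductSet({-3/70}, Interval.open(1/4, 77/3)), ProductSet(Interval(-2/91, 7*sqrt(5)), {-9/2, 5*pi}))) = ProductSet({-3/70}, {5*pi})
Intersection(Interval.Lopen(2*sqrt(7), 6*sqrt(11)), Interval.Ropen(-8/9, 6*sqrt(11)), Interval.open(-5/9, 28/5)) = Interval.open(2*sqrt(7), 28/5)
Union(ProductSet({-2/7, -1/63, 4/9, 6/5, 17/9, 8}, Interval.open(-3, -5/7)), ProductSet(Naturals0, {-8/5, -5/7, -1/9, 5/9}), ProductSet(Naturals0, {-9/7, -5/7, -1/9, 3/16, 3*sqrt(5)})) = Union(ProductSet({-2/7, -1/63, 4/9, 6/5, 17/9, 8}, Interval.open(-3, -5/7)), ProductSet(Naturals0, {-8/5, -9/7, -5/7, -1/9, 3/16, 5/9, 3*sqrt(5)}))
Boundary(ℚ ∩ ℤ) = ℤ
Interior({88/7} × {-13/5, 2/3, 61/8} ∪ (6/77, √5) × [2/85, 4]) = (6/77, √5) × (2/85, 4)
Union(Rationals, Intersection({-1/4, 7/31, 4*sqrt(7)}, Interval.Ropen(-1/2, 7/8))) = Rationals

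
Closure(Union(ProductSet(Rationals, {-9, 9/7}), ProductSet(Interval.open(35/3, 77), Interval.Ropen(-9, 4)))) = Union(ProductSet({35/3, 77}, Interval(-9, 4)), ProductSet(Interval(35/3, 77), {-9, 4}), ProductSet(Interval.open(35/3, 77), Interval.Ropen(-9, 4)), ProductSet(Reals, {-9}), ProductSet(Union(Interval(-oo, 35/3), Interval(77, oo), Rationals), {-9, 9/7}))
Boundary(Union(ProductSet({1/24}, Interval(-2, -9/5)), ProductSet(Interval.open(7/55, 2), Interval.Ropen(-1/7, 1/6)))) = Union(ProductSet({1/24}, Interval(-2, -9/5)), ProductSet({7/55, 2}, Interval(-1/7, 1/6)), ProductSet(Interval(7/55, 2), {-1/7, 1/6}))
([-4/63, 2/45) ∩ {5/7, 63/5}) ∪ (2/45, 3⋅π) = (2/45, 3⋅π)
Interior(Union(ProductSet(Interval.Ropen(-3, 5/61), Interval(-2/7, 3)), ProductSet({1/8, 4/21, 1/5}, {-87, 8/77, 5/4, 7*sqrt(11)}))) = ProductSet(Interval.open(-3, 5/61), Interval.open(-2/7, 3))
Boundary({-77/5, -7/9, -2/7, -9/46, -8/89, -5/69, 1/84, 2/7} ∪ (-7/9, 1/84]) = {-77/5, -7/9, 1/84, 2/7}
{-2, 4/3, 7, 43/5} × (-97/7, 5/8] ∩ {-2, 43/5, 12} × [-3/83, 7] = {-2, 43/5} × [-3/83, 5/8]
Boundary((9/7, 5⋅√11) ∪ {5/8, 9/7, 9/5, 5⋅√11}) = {5/8, 9/7, 5⋅√11}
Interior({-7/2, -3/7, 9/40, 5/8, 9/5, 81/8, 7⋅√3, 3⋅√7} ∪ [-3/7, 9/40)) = (-3/7, 9/40)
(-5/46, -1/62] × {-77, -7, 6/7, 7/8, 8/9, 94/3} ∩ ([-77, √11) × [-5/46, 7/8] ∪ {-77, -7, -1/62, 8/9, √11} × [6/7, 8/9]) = ({-1/62} × {6/7, 7/8, 8/9}) ∪ ((-5/46, -1/62] × {6/7, 7/8})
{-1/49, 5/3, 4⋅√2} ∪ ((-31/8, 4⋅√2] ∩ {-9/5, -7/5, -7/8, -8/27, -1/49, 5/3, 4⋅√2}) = {-9/5, -7/5, -7/8, -8/27, -1/49, 5/3, 4⋅√2}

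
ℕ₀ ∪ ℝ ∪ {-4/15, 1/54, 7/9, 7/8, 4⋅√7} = ℝ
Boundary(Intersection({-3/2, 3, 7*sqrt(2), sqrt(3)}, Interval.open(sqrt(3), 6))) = {3}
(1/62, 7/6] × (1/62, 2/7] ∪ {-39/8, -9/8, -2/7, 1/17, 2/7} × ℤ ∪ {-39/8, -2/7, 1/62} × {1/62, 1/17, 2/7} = ({-39/8, -9/8, -2/7, 1/17, 2/7} × ℤ) ∪ ({-39/8, -2/7, 1/62} × {1/62, 1/17, 2/7}) ∪ ((1/62, 7/6] × (1/62, 2/7])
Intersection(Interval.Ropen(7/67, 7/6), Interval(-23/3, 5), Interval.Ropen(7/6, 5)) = EmptySet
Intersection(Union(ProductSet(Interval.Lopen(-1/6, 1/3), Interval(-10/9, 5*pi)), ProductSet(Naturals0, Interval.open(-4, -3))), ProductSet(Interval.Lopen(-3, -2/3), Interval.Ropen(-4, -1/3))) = EmptySet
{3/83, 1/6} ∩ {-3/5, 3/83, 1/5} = {3/83}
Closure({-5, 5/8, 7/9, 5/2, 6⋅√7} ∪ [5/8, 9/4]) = {-5, 5/2, 6⋅√7} ∪ [5/8, 9/4]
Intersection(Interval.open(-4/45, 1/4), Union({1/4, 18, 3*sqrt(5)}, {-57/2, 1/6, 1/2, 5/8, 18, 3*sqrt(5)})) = {1/6}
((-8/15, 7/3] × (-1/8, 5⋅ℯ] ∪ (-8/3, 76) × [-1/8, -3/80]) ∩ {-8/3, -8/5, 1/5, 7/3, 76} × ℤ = {1/5, 7/3} × {0, 1, …, 13}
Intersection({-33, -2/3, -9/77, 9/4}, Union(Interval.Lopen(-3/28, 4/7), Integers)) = {-33}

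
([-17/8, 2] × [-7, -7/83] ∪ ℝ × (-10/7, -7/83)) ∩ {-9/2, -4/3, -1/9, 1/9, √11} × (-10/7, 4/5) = ({-4/3, -1/9, 1/9} × (-10/7, -7/83]) ∪ ({-9/2, -4/3, -1/9, 1/9, √11} × (-10/7, -7/83))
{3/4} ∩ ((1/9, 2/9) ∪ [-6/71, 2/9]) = ∅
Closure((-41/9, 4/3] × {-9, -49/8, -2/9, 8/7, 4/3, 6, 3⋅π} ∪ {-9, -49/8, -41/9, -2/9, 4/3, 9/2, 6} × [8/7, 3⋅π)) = ({-9, -49/8, -41/9, -2/9, 4/3, 9/2, 6} × [8/7, 3⋅π]) ∪ ([-41/9, 4/3] × {-9, -49/8, -2/9, 8/7, 4/3, 6, 3⋅π})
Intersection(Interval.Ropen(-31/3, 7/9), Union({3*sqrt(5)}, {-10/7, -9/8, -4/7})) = {-10/7, -9/8, -4/7}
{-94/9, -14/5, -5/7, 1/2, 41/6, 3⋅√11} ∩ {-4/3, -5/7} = {-5/7}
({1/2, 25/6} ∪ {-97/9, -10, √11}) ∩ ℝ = {-97/9, -10, 1/2, 25/6, √11}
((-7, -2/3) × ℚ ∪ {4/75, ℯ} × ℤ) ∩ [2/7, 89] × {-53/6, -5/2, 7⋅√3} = ∅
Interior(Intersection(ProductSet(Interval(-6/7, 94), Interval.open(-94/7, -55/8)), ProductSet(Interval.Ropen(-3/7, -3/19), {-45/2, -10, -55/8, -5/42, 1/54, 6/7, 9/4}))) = EmptySet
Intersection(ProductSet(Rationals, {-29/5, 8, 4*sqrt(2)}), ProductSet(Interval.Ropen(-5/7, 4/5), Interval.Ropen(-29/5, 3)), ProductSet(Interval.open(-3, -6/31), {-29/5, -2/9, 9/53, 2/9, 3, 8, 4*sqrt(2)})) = ProductSet(Intersection(Interval.Ropen(-5/7, -6/31), Rationals), {-29/5})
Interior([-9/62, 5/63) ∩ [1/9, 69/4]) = ∅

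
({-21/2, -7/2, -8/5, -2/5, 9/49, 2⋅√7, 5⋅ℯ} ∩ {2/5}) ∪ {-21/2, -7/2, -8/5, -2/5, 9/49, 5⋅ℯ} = {-21/2, -7/2, -8/5, -2/5, 9/49, 5⋅ℯ}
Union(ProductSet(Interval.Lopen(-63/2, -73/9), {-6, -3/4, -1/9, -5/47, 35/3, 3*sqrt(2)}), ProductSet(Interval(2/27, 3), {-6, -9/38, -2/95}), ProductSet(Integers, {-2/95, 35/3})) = Union(ProductSet(Integers, {-2/95, 35/3}), ProductSet(Interval.Lopen(-63/2, -73/9), {-6, -3/4, -1/9, -5/47, 35/3, 3*sqrt(2)}), ProductSet(Interval(2/27, 3), {-6, -9/38, -2/95}))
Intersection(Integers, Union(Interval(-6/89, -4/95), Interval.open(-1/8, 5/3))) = Range(0, 2, 1)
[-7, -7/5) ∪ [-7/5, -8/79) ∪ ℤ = ℤ ∪ [-7, -8/79)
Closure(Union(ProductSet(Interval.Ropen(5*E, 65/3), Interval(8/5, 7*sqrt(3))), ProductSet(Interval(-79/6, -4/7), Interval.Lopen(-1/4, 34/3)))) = Union(ProductSet(Interval(-79/6, -4/7), Interval(-1/4, 34/3)), ProductSet(Interval(5*E, 65/3), Interval(8/5, 7*sqrt(3))))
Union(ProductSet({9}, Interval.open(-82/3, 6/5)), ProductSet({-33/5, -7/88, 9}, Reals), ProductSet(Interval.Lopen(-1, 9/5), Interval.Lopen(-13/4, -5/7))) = Union(ProductSet({-33/5, -7/88, 9}, Reals), ProductSet(Interval.Lopen(-1, 9/5), Interval.Lopen(-13/4, -5/7)))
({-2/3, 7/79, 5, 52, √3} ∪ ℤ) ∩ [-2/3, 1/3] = {-2/3, 7/79} ∪ {0}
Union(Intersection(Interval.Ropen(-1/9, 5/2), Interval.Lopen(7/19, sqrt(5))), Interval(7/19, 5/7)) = Interval(7/19, sqrt(5))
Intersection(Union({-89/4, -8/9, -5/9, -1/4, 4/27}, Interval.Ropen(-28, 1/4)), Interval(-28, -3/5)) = Interval(-28, -3/5)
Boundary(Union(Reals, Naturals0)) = EmptySet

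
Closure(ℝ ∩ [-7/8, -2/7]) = [-7/8, -2/7]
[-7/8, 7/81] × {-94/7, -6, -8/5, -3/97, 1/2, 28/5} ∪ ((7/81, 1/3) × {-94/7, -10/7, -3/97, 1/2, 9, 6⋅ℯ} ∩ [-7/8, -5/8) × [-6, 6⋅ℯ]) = [-7/8, 7/81] × {-94/7, -6, -8/5, -3/97, 1/2, 28/5}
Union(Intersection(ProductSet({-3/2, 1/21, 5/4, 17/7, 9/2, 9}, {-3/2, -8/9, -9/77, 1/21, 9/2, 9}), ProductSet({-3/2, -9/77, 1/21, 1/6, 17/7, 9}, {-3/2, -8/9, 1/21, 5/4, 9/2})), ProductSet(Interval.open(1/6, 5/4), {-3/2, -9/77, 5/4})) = Union(ProductSet({-3/2, 1/21, 17/7, 9}, {-3/2, -8/9, 1/21, 9/2}), ProductSet(Interval.open(1/6, 5/4), {-3/2, -9/77, 5/4}))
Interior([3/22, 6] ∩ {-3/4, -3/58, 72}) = ∅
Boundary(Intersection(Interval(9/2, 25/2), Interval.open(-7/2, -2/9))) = EmptySet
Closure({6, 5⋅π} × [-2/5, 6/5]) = {6, 5⋅π} × [-2/5, 6/5]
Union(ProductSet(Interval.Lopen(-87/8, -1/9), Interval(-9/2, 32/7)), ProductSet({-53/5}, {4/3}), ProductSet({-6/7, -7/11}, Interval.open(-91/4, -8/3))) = Union(ProductSet({-6/7, -7/11}, Interval.open(-91/4, -8/3)), ProductSet(Interval.Lopen(-87/8, -1/9), Interval(-9/2, 32/7)))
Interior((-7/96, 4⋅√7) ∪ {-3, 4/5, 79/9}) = (-7/96, 4⋅√7)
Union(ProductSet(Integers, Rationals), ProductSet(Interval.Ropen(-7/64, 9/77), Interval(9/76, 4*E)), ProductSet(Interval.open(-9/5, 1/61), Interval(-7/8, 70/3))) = Union(ProductSet(Integers, Rationals), ProductSet(Interval.open(-9/5, 1/61), Interval(-7/8, 70/3)), ProductSet(Interval.Ropen(-7/64, 9/77), Interval(9/76, 4*E)))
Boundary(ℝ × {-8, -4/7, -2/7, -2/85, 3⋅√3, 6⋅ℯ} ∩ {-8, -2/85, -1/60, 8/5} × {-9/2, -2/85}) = {-8, -2/85, -1/60, 8/5} × {-2/85}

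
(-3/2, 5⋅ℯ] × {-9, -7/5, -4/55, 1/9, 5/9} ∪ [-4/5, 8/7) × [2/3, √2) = ([-4/5, 8/7) × [2/3, √2)) ∪ ((-3/2, 5⋅ℯ] × {-9, -7/5, -4/55, 1/9, 5/9})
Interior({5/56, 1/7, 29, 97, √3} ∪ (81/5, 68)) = (81/5, 68)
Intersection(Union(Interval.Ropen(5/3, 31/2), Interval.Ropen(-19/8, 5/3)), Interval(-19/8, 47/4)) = Interval(-19/8, 47/4)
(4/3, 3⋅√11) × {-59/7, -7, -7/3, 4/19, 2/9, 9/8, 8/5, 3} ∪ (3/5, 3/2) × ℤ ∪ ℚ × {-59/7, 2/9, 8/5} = (ℚ × {-59/7, 2/9, 8/5}) ∪ ((3/5, 3/2) × ℤ) ∪ ((4/3, 3⋅√11) × {-59/7, -7, -7/3, 4/19, 2/9, 9/8, 8/5, 3})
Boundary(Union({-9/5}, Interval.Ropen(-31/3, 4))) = {-31/3, 4}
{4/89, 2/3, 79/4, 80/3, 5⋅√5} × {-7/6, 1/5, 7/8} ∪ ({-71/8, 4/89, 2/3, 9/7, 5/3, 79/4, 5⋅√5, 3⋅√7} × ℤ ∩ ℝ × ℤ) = ({4/89, 2/3, 79/4, 80/3, 5⋅√5} × {-7/6, 1/5, 7/8}) ∪ ({-71/8, 4/89, 2/3, 9/7, 5/3, 79/4, 5⋅√5, 3⋅√7} × ℤ)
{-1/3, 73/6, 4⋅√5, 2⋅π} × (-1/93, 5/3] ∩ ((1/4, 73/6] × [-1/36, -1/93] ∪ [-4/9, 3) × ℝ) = {-1/3} × (-1/93, 5/3]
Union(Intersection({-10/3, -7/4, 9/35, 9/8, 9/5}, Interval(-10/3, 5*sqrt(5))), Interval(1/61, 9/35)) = Union({-10/3, -7/4, 9/8, 9/5}, Interval(1/61, 9/35))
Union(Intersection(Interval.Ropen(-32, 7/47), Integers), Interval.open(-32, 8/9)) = Union(Interval.Ropen(-32, 8/9), Range(-32, 1, 1))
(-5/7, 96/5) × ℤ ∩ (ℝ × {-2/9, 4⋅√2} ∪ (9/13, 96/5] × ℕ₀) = (9/13, 96/5) × ℕ₀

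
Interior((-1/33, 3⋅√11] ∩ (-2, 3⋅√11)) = (-1/33, 3⋅√11)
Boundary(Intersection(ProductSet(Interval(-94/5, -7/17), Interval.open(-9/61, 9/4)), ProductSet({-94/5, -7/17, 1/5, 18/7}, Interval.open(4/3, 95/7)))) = ProductSet({-94/5, -7/17}, Interval(4/3, 9/4))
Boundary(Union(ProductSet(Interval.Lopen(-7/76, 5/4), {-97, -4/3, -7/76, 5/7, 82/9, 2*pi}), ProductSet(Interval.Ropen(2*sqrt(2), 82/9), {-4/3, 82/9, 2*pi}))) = Union(ProductSet(Interval(-7/76, 5/4), {-97, -4/3, -7/76, 5/7, 82/9, 2*pi}), ProductSet(Interval(2*sqrt(2), 82/9), {-4/3, 82/9, 2*pi}))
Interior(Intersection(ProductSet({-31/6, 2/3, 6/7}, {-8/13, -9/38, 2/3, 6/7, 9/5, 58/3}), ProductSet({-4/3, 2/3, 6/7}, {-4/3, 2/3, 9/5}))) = EmptySet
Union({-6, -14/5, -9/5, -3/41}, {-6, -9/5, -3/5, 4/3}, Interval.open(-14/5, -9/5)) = Union({-6, -3/5, -3/41, 4/3}, Interval(-14/5, -9/5))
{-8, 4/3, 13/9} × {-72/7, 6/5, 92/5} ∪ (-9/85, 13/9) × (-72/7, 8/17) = ({-8, 4/3, 13/9} × {-72/7, 6/5, 92/5}) ∪ ((-9/85, 13/9) × (-72/7, 8/17))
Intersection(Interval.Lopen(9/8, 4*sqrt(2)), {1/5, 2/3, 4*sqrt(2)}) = {4*sqrt(2)}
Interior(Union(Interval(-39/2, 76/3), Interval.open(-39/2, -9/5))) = Interval.open(-39/2, 76/3)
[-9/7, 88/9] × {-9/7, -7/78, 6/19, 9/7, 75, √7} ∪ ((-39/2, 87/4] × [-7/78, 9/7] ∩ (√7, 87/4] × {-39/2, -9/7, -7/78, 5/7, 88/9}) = ((√7, 87/4] × {-7/78, 5/7}) ∪ ([-9/7, 88/9] × {-9/7, -7/78, 6/19, 9/7, 75, √7})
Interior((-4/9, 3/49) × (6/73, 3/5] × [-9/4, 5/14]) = (-4/9, 3/49) × (6/73, 3/5) × (-9/4, 5/14)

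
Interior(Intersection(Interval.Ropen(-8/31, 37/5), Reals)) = Interval.open(-8/31, 37/5)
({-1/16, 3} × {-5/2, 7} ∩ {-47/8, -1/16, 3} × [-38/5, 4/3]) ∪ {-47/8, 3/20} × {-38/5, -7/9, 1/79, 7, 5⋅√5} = ({-1/16, 3} × {-5/2}) ∪ ({-47/8, 3/20} × {-38/5, -7/9, 1/79, 7, 5⋅√5})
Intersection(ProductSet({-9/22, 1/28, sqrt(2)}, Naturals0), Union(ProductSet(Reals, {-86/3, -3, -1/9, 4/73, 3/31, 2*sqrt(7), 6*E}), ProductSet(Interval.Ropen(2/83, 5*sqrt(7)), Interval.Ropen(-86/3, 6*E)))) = ProductSet({1/28, sqrt(2)}, Range(0, 17, 1))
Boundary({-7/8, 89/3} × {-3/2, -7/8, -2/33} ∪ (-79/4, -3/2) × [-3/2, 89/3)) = ({-7/8, 89/3} × {-3/2, -7/8, -2/33}) ∪ ({-79/4, -3/2} × [-3/2, 89/3]) ∪ ([-79/4, -3/2] × {-3/2, 89/3})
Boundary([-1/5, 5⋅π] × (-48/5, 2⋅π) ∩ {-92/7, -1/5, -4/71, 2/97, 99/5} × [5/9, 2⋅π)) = {-1/5, -4/71, 2/97} × [5/9, 2⋅π]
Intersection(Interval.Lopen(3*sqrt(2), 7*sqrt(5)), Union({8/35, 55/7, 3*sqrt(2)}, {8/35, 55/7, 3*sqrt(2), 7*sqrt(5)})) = {55/7, 7*sqrt(5)}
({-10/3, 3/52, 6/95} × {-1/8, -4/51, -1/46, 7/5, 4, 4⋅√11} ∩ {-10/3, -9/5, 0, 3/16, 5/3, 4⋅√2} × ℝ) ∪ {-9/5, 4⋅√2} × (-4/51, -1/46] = ({-9/5, 4⋅√2} × (-4/51, -1/46]) ∪ ({-10/3} × {-1/8, -4/51, -1/46, 7/5, 4, 4⋅√11})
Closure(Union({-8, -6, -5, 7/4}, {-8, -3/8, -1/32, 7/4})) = {-8, -6, -5, -3/8, -1/32, 7/4}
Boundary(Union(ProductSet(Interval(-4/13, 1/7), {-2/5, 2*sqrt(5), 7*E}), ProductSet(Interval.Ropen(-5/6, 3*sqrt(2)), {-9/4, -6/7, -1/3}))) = Union(ProductSet(Interval(-5/6, 3*sqrt(2)), {-9/4, -6/7, -1/3}), ProductSet(Interval(-4/13, 1/7), {-2/5, 2*sqrt(5), 7*E}))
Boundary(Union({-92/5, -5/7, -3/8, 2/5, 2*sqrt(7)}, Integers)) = Union({-92/5, -5/7, -3/8, 2/5, 2*sqrt(7)}, Integers)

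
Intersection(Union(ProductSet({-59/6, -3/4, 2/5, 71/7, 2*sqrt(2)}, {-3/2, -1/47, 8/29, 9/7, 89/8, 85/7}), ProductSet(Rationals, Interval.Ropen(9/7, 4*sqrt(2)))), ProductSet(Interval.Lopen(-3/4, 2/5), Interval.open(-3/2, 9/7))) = ProductSet({2/5}, {-1/47, 8/29})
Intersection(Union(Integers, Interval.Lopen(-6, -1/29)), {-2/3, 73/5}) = {-2/3}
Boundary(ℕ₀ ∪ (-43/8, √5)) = {-43/8, √5} ∪ (ℕ₀ \ (-43/8, √5))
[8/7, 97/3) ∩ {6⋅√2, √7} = {6⋅√2, √7}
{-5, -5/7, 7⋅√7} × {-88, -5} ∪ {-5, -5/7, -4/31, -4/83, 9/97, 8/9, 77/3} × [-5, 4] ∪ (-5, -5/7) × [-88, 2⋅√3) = ({-5, -5/7, 7⋅√7} × {-88, -5}) ∪ ({-5, -5/7, -4/31, -4/83, 9/97, 8/9, 77/3} × [-5, 4]) ∪ ((-5, -5/7) × [-88, 2⋅√3))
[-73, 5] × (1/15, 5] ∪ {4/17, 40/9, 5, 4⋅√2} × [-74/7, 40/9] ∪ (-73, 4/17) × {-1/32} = ((-73, 4/17) × {-1/32}) ∪ ([-73, 5] × (1/15, 5]) ∪ ({4/17, 40/9, 5, 4⋅√2} × [-74/7, 40/9])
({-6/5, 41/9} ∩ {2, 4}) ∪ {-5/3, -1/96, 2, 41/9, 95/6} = {-5/3, -1/96, 2, 41/9, 95/6}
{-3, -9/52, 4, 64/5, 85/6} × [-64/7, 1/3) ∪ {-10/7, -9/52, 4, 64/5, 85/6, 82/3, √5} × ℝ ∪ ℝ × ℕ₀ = (ℝ × ℕ₀) ∪ ({-3, -9/52, 4, 64/5, 85/6} × [-64/7, 1/3)) ∪ ({-10/7, -9/52, 4, 64/5, 85/6, 82/3, √5} × ℝ)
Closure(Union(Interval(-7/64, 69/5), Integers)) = Union(Integers, Interval(-7/64, 69/5))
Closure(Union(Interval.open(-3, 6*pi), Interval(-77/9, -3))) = Interval(-77/9, 6*pi)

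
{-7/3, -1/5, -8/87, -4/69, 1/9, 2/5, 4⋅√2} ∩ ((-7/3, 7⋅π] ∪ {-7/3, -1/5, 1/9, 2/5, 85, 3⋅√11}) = {-7/3, -1/5, -8/87, -4/69, 1/9, 2/5, 4⋅√2}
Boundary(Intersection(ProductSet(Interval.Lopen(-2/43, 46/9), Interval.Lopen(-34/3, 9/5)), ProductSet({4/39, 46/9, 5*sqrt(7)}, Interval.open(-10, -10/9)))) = ProductSet({4/39, 46/9}, Interval(-10, -10/9))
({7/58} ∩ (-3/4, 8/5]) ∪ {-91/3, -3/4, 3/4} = {-91/3, -3/4, 7/58, 3/4}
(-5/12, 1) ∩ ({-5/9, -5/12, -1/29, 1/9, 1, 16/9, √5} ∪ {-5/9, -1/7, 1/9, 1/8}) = {-1/7, -1/29, 1/9, 1/8}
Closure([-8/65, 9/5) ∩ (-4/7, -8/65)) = ∅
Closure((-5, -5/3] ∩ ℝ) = [-5, -5/3]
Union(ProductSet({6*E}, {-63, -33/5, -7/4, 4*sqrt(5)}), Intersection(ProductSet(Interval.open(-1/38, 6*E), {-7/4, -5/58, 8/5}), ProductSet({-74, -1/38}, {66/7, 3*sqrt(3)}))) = ProductSet({6*E}, {-63, -33/5, -7/4, 4*sqrt(5)})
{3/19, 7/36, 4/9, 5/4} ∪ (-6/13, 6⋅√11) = (-6/13, 6⋅√11)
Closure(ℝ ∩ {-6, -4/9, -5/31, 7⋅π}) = {-6, -4/9, -5/31, 7⋅π}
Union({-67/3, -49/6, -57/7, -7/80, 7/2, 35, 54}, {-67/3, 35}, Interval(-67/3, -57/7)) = Union({-7/80, 7/2, 35, 54}, Interval(-67/3, -57/7))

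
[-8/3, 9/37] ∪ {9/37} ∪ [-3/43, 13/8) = [-8/3, 13/8)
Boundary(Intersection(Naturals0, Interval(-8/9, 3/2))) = Range(0, 2, 1)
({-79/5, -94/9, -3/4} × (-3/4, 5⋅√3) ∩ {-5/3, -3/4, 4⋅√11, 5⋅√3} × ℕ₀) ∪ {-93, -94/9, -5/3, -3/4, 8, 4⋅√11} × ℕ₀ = {-93, -94/9, -5/3, -3/4, 8, 4⋅√11} × ℕ₀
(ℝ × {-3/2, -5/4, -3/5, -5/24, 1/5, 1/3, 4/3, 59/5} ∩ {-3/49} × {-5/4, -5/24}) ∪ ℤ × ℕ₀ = (ℤ × ℕ₀) ∪ ({-3/49} × {-5/4, -5/24})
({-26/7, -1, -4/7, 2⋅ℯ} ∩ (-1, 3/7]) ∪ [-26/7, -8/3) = [-26/7, -8/3) ∪ {-4/7}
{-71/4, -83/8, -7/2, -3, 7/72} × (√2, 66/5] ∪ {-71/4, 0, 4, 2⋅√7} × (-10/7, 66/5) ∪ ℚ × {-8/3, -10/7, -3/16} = (ℚ × {-8/3, -10/7, -3/16}) ∪ ({-71/4, -83/8, -7/2, -3, 7/72} × (√2, 66/5]) ∪ ({-71/4, 0, 4, 2⋅√7} × (-10/7, 66/5))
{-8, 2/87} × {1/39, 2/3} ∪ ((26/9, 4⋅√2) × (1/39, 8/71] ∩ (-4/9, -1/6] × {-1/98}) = {-8, 2/87} × {1/39, 2/3}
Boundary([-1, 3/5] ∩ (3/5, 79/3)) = ∅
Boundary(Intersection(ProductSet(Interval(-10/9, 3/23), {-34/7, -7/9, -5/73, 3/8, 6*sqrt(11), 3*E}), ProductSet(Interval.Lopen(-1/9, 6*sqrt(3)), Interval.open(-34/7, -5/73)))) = ProductSet(Interval(-1/9, 3/23), {-7/9})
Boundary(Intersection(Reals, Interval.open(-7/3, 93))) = {-7/3, 93}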